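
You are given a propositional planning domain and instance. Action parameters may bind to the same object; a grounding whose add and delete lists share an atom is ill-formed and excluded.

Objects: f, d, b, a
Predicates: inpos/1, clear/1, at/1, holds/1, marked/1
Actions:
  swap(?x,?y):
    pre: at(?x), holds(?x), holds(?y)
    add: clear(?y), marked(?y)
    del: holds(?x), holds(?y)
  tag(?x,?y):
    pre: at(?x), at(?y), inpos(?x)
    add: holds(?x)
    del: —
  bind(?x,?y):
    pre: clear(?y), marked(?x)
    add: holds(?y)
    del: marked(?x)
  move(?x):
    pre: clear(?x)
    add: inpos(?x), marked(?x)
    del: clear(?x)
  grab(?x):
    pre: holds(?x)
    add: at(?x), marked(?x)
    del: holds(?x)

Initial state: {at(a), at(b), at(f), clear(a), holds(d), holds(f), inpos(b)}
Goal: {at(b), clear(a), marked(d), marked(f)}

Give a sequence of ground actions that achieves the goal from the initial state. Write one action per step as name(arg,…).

1. swap(f,f)  →  {at(a), at(b), at(f), clear(a), clear(f), holds(d), inpos(b), marked(f)}
2. grab(d)  →  {at(a), at(b), at(d), at(f), clear(a), clear(f), inpos(b), marked(d), marked(f)}

swap(f,f); grab(d)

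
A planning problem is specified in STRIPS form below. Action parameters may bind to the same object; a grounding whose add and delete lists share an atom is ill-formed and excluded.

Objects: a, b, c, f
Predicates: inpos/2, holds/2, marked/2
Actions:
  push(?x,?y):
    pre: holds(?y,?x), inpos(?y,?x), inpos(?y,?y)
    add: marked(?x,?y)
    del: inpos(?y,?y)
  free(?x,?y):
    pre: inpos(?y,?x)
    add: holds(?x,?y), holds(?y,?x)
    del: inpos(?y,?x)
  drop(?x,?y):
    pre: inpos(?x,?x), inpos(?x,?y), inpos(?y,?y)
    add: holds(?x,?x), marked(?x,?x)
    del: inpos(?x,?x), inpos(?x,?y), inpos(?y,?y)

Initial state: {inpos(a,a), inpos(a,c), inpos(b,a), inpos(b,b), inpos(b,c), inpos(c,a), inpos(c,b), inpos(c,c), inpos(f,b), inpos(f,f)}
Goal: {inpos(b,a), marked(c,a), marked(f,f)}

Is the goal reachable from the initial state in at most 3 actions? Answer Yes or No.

Yes

1. free(a,c)  →  {holds(a,c), holds(c,a), inpos(a,a), inpos(a,c), inpos(b,a), inpos(b,b), inpos(b,c), inpos(c,b), inpos(c,c), inpos(f,b), inpos(f,f)}
2. push(c,a)  →  {holds(a,c), holds(c,a), inpos(a,c), inpos(b,a), inpos(b,b), inpos(b,c), inpos(c,b), inpos(c,c), inpos(f,b), inpos(f,f), marked(c,a)}
3. drop(f,b)  →  {holds(a,c), holds(c,a), holds(f,f), inpos(a,c), inpos(b,a), inpos(b,c), inpos(c,b), inpos(c,c), marked(c,a), marked(f,f)}
optimal plan length = 3; 3 ≤ 3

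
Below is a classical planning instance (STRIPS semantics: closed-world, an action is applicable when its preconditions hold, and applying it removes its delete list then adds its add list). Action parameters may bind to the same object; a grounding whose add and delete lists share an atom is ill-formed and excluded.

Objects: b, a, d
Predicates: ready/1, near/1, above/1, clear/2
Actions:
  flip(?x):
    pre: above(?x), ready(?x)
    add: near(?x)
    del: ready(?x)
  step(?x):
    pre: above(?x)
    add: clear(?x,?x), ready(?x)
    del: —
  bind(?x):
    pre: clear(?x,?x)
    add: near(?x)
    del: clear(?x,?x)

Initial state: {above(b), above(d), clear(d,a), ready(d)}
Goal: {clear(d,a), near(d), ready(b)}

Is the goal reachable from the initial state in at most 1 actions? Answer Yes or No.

No

1. flip(d)  →  {above(b), above(d), clear(d,a), near(d)}
2. step(b)  →  {above(b), above(d), clear(b,b), clear(d,a), near(d), ready(b)}
optimal plan length = 2; 2 > 1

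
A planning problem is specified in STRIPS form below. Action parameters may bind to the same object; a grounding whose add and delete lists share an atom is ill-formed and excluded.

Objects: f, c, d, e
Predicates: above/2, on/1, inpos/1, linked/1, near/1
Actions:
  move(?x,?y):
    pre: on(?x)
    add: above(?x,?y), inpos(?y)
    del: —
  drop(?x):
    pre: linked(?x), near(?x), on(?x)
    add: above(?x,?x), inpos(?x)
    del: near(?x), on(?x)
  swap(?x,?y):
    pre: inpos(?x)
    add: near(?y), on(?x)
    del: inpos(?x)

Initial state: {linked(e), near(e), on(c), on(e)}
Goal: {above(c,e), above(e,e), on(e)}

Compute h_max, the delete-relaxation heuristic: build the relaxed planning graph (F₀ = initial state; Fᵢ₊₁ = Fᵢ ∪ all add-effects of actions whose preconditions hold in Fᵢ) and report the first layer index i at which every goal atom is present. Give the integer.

F0 = init (4 atoms)
F1 = F0 ∪ {above(c,c), above(c,d), above(c,e), above(c,f), above(e,c), above(e,d), above(e,e), above(e,f), inpos(c), inpos(d), inpos(e), inpos(f)}  (16 atoms)
goal ⊆ F1  ⇒  h_max = 1

1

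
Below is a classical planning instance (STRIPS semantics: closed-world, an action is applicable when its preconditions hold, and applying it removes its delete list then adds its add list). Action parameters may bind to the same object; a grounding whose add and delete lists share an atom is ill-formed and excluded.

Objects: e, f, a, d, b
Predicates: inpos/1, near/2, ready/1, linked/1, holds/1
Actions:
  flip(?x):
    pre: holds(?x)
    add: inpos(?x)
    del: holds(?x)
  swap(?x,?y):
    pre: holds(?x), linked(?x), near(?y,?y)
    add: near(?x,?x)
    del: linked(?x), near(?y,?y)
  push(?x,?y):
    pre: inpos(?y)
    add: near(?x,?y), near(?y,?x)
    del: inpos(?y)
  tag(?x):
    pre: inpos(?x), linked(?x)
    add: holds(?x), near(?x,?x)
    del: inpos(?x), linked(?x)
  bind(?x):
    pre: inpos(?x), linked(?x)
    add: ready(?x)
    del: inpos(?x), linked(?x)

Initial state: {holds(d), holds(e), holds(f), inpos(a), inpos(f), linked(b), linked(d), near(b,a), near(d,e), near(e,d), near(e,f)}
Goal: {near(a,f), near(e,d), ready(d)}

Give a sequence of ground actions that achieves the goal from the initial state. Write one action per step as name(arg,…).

1. flip(d)  →  {holds(e), holds(f), inpos(a), inpos(d), inpos(f), linked(b), linked(d), near(b,a), near(d,e), near(e,d), near(e,f)}
2. push(f,a)  →  {holds(e), holds(f), inpos(d), inpos(f), linked(b), linked(d), near(a,f), near(b,a), near(d,e), near(e,d), near(e,f), near(f,a)}
3. bind(d)  →  {holds(e), holds(f), inpos(f), linked(b), near(a,f), near(b,a), near(d,e), near(e,d), near(e,f), near(f,a), ready(d)}

flip(d); push(f,a); bind(d)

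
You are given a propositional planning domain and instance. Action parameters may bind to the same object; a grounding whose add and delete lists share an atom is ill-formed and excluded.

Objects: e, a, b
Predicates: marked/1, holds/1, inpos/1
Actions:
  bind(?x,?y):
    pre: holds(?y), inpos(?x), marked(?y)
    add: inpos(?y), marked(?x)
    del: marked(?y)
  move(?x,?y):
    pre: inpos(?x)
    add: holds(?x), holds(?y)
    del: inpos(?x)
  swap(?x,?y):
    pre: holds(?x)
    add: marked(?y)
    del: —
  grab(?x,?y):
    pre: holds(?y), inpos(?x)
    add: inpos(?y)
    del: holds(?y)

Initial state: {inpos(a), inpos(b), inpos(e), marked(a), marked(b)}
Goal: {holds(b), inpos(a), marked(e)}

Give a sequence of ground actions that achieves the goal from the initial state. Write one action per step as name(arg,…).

1. move(e,b)  →  {holds(b), holds(e), inpos(a), inpos(b), marked(a), marked(b)}
2. swap(e,e)  →  {holds(b), holds(e), inpos(a), inpos(b), marked(a), marked(b), marked(e)}

move(e,b); swap(e,e)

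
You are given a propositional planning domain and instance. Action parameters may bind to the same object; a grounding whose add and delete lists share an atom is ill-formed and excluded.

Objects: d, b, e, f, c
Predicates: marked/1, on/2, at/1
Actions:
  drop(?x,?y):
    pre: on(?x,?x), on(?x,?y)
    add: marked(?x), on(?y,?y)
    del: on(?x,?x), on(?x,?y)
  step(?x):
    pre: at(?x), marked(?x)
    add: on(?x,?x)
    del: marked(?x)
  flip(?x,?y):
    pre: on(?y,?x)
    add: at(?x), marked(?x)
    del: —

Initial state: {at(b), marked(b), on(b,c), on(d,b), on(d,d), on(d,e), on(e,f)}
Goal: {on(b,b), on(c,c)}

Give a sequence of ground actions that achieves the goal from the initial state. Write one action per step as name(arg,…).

drop(d,b); drop(b,c); step(b)

1. drop(d,b)  →  {at(b), marked(b), marked(d), on(b,b), on(b,c), on(d,e), on(e,f)}
2. drop(b,c)  →  {at(b), marked(b), marked(d), on(c,c), on(d,e), on(e,f)}
3. step(b)  →  {at(b), marked(d), on(b,b), on(c,c), on(d,e), on(e,f)}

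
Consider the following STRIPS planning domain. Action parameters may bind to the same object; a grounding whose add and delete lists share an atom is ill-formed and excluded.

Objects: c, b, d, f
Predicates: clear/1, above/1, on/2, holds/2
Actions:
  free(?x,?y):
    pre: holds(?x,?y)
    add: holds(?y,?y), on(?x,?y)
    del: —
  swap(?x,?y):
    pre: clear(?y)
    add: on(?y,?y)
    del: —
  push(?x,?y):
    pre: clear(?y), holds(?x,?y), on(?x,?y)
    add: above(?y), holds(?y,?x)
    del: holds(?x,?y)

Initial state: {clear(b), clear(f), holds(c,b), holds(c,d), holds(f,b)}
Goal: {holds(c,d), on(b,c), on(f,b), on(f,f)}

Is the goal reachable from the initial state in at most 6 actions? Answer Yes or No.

1. free(c,b)  →  {clear(b), clear(f), holds(b,b), holds(c,b), holds(c,d), holds(f,b), on(c,b)}
2. free(f,b)  →  {clear(b), clear(f), holds(b,b), holds(c,b), holds(c,d), holds(f,b), on(c,b), on(f,b)}
3. swap(c,f)  →  {clear(b), clear(f), holds(b,b), holds(c,b), holds(c,d), holds(f,b), on(c,b), on(f,b), on(f,f)}
4. push(c,b)  →  {above(b), clear(b), clear(f), holds(b,b), holds(b,c), holds(c,d), holds(f,b), on(c,b), on(f,b), on(f,f)}
5. free(b,c)  →  {above(b), clear(b), clear(f), holds(b,b), holds(b,c), holds(c,c), holds(c,d), holds(f,b), on(b,c), on(c,b), on(f,b), on(f,f)}
optimal plan length = 5; 5 ≤ 6

Yes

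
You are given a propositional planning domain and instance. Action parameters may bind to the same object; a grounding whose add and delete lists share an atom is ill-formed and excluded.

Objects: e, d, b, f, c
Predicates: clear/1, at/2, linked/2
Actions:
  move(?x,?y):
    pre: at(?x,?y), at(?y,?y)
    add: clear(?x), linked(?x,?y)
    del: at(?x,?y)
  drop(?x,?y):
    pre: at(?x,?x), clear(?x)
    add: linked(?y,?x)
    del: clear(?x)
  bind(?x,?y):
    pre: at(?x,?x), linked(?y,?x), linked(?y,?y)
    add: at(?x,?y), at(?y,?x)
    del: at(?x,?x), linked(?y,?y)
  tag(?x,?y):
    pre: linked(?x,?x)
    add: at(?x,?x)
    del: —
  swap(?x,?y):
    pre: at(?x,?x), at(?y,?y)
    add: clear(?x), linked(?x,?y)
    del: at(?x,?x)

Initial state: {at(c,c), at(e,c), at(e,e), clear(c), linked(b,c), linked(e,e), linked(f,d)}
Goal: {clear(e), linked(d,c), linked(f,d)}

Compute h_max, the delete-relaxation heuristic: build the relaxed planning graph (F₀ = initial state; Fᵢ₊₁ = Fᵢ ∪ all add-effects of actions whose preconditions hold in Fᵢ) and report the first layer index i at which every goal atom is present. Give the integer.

F0 = init (7 atoms)
F1 = F0 ∪ {clear(e), linked(c,c), linked(c,e), linked(d,c), linked(e,c), linked(f,c)}  (13 atoms)
goal ⊆ F1  ⇒  h_max = 1

1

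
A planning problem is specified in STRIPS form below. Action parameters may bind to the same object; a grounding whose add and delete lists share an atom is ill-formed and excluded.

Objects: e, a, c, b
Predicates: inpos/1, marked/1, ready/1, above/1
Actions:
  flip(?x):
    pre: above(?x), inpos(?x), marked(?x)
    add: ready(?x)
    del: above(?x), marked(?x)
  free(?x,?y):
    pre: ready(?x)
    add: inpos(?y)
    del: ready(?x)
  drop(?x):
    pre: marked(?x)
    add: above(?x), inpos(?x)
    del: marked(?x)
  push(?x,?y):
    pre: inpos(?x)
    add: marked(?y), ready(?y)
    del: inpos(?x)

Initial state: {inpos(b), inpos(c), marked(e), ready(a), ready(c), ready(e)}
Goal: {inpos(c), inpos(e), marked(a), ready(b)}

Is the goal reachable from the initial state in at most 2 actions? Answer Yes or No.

1. free(e,e)  →  {inpos(b), inpos(c), inpos(e), marked(e), ready(a), ready(c)}
2. free(a,a)  →  {inpos(a), inpos(b), inpos(c), inpos(e), marked(e), ready(c)}
3. push(a,a)  →  {inpos(b), inpos(c), inpos(e), marked(a), marked(e), ready(a), ready(c)}
4. push(b,b)  →  {inpos(c), inpos(e), marked(a), marked(b), marked(e), ready(a), ready(b), ready(c)}
optimal plan length = 4; 4 > 2

No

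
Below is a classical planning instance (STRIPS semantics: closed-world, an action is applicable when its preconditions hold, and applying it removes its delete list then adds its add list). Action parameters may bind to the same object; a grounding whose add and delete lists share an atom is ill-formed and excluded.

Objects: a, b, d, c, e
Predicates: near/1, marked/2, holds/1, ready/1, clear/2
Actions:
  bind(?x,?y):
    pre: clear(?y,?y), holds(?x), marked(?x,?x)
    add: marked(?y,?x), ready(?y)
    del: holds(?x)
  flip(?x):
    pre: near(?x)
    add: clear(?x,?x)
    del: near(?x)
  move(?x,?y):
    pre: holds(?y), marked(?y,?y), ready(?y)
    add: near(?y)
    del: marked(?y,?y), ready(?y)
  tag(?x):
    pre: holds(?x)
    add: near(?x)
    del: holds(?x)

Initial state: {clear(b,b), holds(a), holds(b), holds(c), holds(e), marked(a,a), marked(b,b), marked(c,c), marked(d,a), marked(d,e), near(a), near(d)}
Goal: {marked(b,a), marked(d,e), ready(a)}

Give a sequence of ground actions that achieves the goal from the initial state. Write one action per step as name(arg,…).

1. bind(a,b)  →  {clear(b,b), holds(b), holds(c), holds(e), marked(a,a), marked(b,a), marked(b,b), marked(c,c), marked(d,a), marked(d,e), near(a), near(d), ready(b)}
2. flip(a)  →  {clear(a,a), clear(b,b), holds(b), holds(c), holds(e), marked(a,a), marked(b,a), marked(b,b), marked(c,c), marked(d,a), marked(d,e), near(d), ready(b)}
3. bind(b,a)  →  {clear(a,a), clear(b,b), holds(c), holds(e), marked(a,a), marked(a,b), marked(b,a), marked(b,b), marked(c,c), marked(d,a), marked(d,e), near(d), ready(a), ready(b)}

bind(a,b); flip(a); bind(b,a)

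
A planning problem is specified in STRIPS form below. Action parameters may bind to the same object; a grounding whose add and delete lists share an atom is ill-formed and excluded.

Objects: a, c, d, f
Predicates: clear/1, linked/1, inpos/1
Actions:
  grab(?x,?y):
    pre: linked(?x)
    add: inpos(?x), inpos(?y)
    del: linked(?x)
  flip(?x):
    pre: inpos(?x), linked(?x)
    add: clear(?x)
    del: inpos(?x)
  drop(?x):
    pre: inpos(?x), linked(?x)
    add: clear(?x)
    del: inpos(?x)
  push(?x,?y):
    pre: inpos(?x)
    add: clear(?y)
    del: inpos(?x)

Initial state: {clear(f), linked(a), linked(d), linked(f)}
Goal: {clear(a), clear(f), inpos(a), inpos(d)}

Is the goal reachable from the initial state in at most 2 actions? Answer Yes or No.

1. grab(a,a)  →  {clear(f), inpos(a), linked(d), linked(f)}
2. grab(d,c)  →  {clear(f), inpos(a), inpos(c), inpos(d), linked(f)}
3. push(c,a)  →  {clear(a), clear(f), inpos(a), inpos(d), linked(f)}
optimal plan length = 3; 3 > 2

No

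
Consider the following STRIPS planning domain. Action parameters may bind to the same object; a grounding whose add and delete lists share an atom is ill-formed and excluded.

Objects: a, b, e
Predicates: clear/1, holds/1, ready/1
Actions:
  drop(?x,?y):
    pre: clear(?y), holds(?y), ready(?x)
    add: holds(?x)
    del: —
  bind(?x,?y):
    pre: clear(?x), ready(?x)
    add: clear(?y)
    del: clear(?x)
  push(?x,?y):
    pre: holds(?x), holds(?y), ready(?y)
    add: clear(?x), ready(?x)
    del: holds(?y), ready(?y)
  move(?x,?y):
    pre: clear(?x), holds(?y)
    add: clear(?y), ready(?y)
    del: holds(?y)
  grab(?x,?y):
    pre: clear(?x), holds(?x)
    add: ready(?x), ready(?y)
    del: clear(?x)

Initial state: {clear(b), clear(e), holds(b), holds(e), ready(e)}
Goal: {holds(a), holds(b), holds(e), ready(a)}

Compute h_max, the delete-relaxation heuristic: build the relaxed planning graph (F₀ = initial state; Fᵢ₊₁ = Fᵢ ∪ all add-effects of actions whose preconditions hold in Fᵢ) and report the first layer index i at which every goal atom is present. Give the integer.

F0 = init (5 atoms)
F1 = F0 ∪ {clear(a), ready(a), ready(b)}  (8 atoms)
F2 = F1 ∪ {holds(a)}  (9 atoms)
goal ⊆ F2  ⇒  h_max = 2

2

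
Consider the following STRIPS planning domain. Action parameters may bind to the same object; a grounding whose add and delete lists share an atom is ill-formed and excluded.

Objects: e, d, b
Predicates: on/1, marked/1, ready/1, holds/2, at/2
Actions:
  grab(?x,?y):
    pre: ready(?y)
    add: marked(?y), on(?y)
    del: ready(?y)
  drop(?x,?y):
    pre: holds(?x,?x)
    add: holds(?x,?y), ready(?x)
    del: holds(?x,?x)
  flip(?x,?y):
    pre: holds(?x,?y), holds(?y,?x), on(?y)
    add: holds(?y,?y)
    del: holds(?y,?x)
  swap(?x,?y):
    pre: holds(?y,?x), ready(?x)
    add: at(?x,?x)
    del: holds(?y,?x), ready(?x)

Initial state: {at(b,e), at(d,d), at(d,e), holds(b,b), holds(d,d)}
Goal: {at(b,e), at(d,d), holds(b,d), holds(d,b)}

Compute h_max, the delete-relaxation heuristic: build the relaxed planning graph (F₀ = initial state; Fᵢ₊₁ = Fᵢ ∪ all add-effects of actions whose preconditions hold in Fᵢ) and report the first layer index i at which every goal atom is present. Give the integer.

1

F0 = init (5 atoms)
F1 = F0 ∪ {holds(b,d), holds(b,e), holds(d,b), holds(d,e), ready(b), ready(d)}  (11 atoms)
goal ⊆ F1  ⇒  h_max = 1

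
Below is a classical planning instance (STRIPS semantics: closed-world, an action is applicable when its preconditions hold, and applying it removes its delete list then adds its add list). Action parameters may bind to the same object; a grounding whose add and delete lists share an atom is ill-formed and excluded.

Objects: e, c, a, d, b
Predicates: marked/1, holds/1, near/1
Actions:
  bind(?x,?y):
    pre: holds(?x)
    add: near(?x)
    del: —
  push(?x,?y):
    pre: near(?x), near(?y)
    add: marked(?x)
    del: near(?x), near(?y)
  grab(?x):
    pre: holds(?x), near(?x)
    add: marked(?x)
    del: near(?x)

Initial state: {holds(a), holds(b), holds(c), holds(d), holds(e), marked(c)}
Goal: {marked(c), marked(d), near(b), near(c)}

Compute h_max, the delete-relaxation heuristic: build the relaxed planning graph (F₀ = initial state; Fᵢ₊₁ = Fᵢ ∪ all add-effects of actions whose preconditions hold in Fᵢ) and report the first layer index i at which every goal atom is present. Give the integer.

2

F0 = init (6 atoms)
F1 = F0 ∪ {near(a), near(b), near(c), near(d), near(e)}  (11 atoms)
F2 = F1 ∪ {marked(a), marked(b), marked(d), marked(e)}  (15 atoms)
goal ⊆ F2  ⇒  h_max = 2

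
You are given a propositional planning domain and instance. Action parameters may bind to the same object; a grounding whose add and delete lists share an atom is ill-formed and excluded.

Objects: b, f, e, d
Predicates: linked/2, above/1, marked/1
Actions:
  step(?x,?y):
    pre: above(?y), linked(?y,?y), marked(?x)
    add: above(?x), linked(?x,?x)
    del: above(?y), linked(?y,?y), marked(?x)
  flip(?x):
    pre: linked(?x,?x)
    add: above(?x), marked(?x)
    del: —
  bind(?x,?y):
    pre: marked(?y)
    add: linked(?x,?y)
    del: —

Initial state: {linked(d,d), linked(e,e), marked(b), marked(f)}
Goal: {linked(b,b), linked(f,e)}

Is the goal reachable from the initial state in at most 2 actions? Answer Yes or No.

1. flip(e)  →  {above(e), linked(d,d), linked(e,e), marked(b), marked(e), marked(f)}
2. step(b,e)  →  {above(b), linked(b,b), linked(d,d), marked(e), marked(f)}
3. bind(f,e)  →  {above(b), linked(b,b), linked(d,d), linked(f,e), marked(e), marked(f)}
optimal plan length = 3; 3 > 2

No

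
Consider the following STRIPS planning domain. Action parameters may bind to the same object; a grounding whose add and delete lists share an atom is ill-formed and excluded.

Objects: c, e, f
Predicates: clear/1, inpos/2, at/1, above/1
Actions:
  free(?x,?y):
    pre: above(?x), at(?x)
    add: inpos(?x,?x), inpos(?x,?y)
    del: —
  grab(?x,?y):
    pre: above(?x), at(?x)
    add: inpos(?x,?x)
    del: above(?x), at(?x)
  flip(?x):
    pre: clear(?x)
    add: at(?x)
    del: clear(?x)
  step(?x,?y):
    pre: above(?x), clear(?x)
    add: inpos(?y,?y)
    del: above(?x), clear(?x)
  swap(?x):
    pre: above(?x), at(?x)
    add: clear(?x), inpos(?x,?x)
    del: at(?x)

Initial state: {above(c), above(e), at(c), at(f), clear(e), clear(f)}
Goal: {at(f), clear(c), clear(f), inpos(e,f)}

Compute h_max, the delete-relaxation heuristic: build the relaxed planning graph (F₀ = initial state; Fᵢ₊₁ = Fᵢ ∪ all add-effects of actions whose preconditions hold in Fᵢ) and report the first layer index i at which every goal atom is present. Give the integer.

F0 = init (6 atoms)
F1 = F0 ∪ {at(e), clear(c), inpos(c,c), inpos(c,e), inpos(c,f), inpos(e,e), inpos(f,f)}  (13 atoms)
F2 = F1 ∪ {inpos(e,c), inpos(e,f)}  (15 atoms)
goal ⊆ F2  ⇒  h_max = 2

2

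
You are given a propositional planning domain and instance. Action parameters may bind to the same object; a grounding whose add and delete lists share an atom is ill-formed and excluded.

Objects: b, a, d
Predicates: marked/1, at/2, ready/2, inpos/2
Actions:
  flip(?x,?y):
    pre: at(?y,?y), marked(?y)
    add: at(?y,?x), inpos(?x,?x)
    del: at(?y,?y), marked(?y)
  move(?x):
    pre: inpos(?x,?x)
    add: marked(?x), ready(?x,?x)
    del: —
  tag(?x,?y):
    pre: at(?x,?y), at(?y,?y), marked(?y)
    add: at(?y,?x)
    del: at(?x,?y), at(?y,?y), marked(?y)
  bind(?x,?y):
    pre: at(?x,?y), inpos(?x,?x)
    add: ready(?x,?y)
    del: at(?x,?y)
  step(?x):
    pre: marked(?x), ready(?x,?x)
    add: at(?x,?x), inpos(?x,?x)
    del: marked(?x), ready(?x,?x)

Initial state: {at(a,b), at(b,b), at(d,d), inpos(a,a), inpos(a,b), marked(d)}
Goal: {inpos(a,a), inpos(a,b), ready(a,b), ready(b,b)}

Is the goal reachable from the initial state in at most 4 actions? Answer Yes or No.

1. flip(b,d)  →  {at(a,b), at(b,b), at(d,b), inpos(a,a), inpos(a,b), inpos(b,b)}
2. move(b)  →  {at(a,b), at(b,b), at(d,b), inpos(a,a), inpos(a,b), inpos(b,b), marked(b), ready(b,b)}
3. bind(a,b)  →  {at(b,b), at(d,b), inpos(a,a), inpos(a,b), inpos(b,b), marked(b), ready(a,b), ready(b,b)}
optimal plan length = 3; 3 ≤ 4

Yes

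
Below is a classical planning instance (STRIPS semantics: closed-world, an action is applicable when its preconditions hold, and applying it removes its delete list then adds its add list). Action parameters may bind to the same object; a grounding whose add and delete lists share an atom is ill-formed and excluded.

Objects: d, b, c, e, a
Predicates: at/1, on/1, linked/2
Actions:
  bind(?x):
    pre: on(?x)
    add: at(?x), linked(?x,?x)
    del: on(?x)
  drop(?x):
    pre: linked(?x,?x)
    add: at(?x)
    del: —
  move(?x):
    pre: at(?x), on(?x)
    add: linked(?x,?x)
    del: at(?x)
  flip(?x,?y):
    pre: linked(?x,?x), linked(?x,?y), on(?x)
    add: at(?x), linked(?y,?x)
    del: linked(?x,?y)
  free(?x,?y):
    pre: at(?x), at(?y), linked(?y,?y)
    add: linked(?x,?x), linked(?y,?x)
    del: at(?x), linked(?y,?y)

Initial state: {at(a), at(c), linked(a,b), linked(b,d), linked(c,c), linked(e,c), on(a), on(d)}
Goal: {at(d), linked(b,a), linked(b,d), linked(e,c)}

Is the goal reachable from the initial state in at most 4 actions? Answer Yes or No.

1. bind(d)  →  {at(a), at(c), at(d), linked(a,b), linked(b,d), linked(c,c), linked(d,d), linked(e,c), on(a)}
2. move(a)  →  {at(c), at(d), linked(a,a), linked(a,b), linked(b,d), linked(c,c), linked(d,d), linked(e,c), on(a)}
3. flip(a,b)  →  {at(a), at(c), at(d), linked(a,a), linked(b,a), linked(b,d), linked(c,c), linked(d,d), linked(e,c), on(a)}
optimal plan length = 3; 3 ≤ 4

Yes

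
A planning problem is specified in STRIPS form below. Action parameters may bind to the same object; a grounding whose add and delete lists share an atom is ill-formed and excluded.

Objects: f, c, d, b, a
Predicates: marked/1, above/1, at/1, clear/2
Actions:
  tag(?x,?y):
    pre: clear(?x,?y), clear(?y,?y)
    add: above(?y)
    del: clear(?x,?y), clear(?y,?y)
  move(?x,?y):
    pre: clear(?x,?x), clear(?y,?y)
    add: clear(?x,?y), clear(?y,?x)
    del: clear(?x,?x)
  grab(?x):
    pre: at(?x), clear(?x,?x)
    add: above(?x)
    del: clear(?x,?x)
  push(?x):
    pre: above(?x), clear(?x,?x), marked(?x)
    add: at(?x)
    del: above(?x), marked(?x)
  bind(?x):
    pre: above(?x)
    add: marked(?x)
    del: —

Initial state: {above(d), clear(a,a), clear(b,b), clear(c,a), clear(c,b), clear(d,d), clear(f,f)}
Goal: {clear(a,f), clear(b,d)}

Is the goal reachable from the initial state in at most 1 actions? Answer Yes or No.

1. move(f,a)  →  {above(d), clear(a,a), clear(a,f), clear(b,b), clear(c,a), clear(c,b), clear(d,d), clear(f,a)}
2. move(d,b)  →  {above(d), clear(a,a), clear(a,f), clear(b,b), clear(b,d), clear(c,a), clear(c,b), clear(d,b), clear(f,a)}
optimal plan length = 2; 2 > 1

No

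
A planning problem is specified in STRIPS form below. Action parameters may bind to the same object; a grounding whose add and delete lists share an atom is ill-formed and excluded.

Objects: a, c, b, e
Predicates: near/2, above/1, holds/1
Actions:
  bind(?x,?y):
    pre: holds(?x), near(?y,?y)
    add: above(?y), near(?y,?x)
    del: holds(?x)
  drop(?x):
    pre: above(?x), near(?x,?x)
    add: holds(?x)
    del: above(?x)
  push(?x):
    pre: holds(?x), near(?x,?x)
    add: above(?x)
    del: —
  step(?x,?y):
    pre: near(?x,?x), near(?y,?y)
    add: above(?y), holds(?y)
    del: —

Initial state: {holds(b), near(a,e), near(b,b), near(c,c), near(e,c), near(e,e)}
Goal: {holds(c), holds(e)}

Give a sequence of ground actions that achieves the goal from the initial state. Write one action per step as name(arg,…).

1. step(c,c)  →  {above(c), holds(b), holds(c), near(a,e), near(b,b), near(c,c), near(e,c), near(e,e)}
2. step(c,e)  →  {above(c), above(e), holds(b), holds(c), holds(e), near(a,e), near(b,b), near(c,c), near(e,c), near(e,e)}

step(c,c); step(c,e)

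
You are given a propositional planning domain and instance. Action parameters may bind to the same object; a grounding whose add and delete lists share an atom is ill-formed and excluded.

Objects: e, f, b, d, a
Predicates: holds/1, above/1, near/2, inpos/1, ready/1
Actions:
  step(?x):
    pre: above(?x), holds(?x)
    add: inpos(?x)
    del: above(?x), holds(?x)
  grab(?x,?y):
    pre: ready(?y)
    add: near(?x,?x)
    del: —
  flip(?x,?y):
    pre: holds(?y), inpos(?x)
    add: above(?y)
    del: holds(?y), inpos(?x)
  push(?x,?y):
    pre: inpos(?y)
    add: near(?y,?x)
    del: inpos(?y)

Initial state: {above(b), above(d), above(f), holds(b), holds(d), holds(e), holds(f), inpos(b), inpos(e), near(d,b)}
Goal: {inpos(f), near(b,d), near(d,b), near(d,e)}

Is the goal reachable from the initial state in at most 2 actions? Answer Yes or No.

No

1. step(f)  →  {above(b), above(d), holds(b), holds(d), holds(e), inpos(b), inpos(e), inpos(f), near(d,b)}
2. step(d)  →  {above(b), holds(b), holds(e), inpos(b), inpos(d), inpos(e), inpos(f), near(d,b)}
3. push(e,d)  →  {above(b), holds(b), holds(e), inpos(b), inpos(e), inpos(f), near(d,b), near(d,e)}
4. push(d,b)  →  {above(b), holds(b), holds(e), inpos(e), inpos(f), near(b,d), near(d,b), near(d,e)}
optimal plan length = 4; 4 > 2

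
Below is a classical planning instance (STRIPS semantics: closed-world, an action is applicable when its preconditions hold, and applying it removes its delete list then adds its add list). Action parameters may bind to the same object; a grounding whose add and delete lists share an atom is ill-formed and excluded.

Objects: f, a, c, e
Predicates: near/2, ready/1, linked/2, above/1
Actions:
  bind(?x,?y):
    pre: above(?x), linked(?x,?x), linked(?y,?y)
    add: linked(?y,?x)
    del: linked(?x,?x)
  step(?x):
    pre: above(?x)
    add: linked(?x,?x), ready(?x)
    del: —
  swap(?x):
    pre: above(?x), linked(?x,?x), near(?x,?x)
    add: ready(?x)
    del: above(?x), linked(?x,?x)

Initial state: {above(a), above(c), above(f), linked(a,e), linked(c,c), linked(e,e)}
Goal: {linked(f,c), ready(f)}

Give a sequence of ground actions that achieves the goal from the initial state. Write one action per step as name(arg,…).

step(f); bind(c,f)

1. step(f)  →  {above(a), above(c), above(f), linked(a,e), linked(c,c), linked(e,e), linked(f,f), ready(f)}
2. bind(c,f)  →  {above(a), above(c), above(f), linked(a,e), linked(e,e), linked(f,c), linked(f,f), ready(f)}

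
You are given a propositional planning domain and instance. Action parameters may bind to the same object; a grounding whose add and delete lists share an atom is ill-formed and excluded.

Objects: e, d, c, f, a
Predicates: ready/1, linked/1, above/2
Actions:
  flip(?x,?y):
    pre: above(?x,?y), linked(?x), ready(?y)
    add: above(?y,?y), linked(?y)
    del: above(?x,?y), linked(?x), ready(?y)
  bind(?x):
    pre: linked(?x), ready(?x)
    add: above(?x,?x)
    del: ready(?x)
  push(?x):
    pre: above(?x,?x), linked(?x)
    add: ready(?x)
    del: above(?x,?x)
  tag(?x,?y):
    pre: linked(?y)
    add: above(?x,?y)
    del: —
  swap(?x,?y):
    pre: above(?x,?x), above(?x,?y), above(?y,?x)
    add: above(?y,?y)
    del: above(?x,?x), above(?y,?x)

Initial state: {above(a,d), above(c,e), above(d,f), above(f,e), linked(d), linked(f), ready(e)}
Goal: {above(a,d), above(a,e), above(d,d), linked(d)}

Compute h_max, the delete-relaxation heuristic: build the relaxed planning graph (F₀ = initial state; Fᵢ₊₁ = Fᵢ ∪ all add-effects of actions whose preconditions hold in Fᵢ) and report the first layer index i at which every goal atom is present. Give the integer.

F0 = init (7 atoms)
F1 = F0 ∪ {above(a,f), above(c,d), above(c,f), above(d,d), above(e,d), above(e,e), above(e,f), above(f,d), above(f,f), linked(e)}  (17 atoms)
F2 = F1 ∪ {above(a,e), above(d,e), ready(d), ready(f)}  (21 atoms)
goal ⊆ F2  ⇒  h_max = 2

2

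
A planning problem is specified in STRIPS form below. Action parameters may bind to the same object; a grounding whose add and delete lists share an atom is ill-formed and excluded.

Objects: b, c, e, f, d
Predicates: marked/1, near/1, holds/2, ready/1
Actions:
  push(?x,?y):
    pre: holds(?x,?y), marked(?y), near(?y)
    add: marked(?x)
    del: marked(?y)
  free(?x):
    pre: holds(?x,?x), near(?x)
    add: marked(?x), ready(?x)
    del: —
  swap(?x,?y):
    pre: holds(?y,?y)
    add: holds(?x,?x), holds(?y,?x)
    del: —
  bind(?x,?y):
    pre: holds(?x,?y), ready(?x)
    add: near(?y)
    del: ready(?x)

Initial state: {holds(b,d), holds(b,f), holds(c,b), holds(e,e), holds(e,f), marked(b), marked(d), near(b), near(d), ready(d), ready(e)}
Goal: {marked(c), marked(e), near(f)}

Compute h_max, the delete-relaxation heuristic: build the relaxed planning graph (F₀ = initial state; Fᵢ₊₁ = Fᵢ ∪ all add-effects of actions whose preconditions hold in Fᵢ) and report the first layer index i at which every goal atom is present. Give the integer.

2

F0 = init (11 atoms)
F1 = F0 ∪ {holds(b,b), holds(c,c), holds(d,d), holds(e,b), holds(e,c), holds(e,d), holds(f,f), marked(c), near(e), near(f)}  (21 atoms)
F2 = F1 ∪ {holds(b,c), holds(b,e), holds(c,d), holds(c,e), holds(c,f), holds(d,b), holds(d,c), holds(d,e), holds(d,f), holds(f,b), holds(f,c), holds(f,d), holds(f,e), marked(e), marked(f), near(c), ready(b), ready(f)}  (39 atoms)
goal ⊆ F2  ⇒  h_max = 2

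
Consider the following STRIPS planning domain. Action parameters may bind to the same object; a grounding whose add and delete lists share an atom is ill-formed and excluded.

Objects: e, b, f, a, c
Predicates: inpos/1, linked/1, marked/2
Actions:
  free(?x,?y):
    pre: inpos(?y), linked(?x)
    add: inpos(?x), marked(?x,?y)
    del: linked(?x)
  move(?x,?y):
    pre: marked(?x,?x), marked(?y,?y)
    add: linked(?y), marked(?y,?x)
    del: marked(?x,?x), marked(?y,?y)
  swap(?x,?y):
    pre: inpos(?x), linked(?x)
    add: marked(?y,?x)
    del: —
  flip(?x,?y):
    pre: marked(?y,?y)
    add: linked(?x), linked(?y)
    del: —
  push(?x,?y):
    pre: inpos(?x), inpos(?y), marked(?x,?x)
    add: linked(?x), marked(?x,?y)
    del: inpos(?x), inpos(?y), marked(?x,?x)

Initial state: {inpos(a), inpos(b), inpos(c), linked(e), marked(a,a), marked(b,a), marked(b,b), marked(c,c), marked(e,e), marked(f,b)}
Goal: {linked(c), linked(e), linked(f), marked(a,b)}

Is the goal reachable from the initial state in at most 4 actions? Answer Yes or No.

Yes

1. move(b,a)  →  {inpos(a), inpos(b), inpos(c), linked(a), linked(e), marked(a,b), marked(b,a), marked(c,c), marked(e,e), marked(f,b)}
2. flip(f,c)  →  {inpos(a), inpos(b), inpos(c), linked(a), linked(c), linked(e), linked(f), marked(a,b), marked(b,a), marked(c,c), marked(e,e), marked(f,b)}
optimal plan length = 2; 2 ≤ 4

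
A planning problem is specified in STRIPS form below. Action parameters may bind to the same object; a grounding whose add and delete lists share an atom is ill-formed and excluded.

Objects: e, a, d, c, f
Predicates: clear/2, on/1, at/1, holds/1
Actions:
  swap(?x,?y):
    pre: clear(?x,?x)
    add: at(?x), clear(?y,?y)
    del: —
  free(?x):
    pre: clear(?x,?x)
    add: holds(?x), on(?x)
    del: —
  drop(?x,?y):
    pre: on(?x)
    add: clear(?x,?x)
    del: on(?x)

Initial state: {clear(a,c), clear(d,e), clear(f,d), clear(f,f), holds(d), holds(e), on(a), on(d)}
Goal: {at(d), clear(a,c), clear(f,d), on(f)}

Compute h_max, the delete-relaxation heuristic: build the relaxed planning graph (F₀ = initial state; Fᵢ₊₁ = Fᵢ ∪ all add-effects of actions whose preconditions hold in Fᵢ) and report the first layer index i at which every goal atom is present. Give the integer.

2

F0 = init (8 atoms)
F1 = F0 ∪ {at(f), clear(a,a), clear(c,c), clear(d,d), clear(e,e), holds(f), on(f)}  (15 atoms)
F2 = F1 ∪ {at(a), at(c), at(d), at(e), holds(a), holds(c), on(c), on(e)}  (23 atoms)
goal ⊆ F2  ⇒  h_max = 2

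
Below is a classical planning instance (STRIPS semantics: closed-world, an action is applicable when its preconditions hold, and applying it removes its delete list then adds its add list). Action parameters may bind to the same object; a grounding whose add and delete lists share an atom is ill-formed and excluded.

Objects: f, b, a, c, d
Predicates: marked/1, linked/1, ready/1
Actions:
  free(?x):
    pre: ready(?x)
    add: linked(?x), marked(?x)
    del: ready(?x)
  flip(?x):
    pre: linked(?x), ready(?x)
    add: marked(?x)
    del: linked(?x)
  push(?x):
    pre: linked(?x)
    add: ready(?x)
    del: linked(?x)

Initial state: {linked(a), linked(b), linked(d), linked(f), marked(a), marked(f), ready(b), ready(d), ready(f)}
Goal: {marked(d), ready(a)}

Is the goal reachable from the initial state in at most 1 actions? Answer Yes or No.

No

1. free(d)  →  {linked(a), linked(b), linked(d), linked(f), marked(a), marked(d), marked(f), ready(b), ready(f)}
2. push(a)  →  {linked(b), linked(d), linked(f), marked(a), marked(d), marked(f), ready(a), ready(b), ready(f)}
optimal plan length = 2; 2 > 1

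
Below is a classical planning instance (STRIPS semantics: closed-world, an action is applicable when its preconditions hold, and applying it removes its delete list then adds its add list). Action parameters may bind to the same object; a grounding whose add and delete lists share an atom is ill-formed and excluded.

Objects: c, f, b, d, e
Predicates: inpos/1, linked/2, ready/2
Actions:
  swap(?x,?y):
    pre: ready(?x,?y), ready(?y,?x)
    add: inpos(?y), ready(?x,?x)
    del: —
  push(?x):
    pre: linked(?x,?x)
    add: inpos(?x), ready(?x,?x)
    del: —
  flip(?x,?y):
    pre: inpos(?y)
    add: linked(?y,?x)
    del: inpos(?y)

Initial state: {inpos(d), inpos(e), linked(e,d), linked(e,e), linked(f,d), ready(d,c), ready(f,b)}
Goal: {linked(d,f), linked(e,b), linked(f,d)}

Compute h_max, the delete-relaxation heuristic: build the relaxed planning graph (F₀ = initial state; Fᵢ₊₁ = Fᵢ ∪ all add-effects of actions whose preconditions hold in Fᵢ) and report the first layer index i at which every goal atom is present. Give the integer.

1

F0 = init (7 atoms)
F1 = F0 ∪ {linked(d,b), linked(d,c), linked(d,d), linked(d,e), linked(d,f), linked(e,b), linked(e,c), linked(e,f), ready(e,e)}  (16 atoms)
goal ⊆ F1  ⇒  h_max = 1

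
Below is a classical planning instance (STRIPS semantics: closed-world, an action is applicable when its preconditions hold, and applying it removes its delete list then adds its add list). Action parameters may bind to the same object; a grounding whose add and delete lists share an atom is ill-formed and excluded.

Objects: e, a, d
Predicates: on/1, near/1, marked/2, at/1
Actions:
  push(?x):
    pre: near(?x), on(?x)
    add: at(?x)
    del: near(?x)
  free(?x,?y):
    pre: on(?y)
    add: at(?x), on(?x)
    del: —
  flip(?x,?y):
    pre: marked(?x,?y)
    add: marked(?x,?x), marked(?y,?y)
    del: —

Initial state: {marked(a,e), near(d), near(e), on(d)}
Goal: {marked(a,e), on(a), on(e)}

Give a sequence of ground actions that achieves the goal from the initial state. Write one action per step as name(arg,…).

free(e,d); free(a,e)

1. free(e,d)  →  {at(e), marked(a,e), near(d), near(e), on(d), on(e)}
2. free(a,e)  →  {at(a), at(e), marked(a,e), near(d), near(e), on(a), on(d), on(e)}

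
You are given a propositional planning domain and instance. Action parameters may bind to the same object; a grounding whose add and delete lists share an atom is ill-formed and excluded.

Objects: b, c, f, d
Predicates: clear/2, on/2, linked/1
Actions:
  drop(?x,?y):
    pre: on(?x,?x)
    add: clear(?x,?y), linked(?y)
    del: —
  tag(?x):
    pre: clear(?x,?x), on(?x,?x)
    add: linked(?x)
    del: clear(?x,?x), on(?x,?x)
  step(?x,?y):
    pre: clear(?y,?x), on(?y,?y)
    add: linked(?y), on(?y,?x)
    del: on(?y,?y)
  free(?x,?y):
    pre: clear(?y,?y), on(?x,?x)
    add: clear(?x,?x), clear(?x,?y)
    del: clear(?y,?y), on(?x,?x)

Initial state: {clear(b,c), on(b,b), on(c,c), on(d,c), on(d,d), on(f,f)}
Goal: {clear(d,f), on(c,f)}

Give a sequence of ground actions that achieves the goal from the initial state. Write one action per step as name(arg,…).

1. drop(c,f)  →  {clear(b,c), clear(c,f), linked(f), on(b,b), on(c,c), on(d,c), on(d,d), on(f,f)}
2. drop(d,f)  →  {clear(b,c), clear(c,f), clear(d,f), linked(f), on(b,b), on(c,c), on(d,c), on(d,d), on(f,f)}
3. step(f,c)  →  {clear(b,c), clear(c,f), clear(d,f), linked(c), linked(f), on(b,b), on(c,f), on(d,c), on(d,d), on(f,f)}

drop(c,f); drop(d,f); step(f,c)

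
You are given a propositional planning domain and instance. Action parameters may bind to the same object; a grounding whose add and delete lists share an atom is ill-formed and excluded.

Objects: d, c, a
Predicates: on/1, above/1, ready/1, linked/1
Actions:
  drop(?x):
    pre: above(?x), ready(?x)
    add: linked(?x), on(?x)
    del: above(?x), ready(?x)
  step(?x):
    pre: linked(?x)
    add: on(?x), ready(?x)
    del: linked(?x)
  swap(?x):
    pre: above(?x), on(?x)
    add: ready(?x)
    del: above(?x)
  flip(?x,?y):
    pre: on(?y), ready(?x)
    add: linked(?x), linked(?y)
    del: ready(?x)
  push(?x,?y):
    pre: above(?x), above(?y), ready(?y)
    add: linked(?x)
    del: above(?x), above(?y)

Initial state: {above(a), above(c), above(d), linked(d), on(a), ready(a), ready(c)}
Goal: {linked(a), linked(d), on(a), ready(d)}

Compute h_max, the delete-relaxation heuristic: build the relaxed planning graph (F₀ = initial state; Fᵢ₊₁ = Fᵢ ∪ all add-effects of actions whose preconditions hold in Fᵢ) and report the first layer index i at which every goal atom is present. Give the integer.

F0 = init (7 atoms)
F1 = F0 ∪ {linked(a), linked(c), on(c), on(d), ready(d)}  (12 atoms)
goal ⊆ F1  ⇒  h_max = 1

1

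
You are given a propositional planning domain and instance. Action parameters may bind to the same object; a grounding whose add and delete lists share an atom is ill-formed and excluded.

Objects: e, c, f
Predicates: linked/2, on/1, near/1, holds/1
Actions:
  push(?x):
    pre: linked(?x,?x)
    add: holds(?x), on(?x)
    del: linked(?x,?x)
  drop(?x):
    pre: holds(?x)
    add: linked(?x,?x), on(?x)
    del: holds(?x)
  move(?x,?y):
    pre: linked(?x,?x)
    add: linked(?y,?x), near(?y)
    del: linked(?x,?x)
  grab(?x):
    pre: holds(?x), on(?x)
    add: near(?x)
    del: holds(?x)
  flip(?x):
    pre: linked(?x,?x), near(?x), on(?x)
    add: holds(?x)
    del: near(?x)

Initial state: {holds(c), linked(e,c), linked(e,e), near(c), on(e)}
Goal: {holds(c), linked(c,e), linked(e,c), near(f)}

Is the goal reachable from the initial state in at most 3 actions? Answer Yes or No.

1. drop(c)  →  {linked(c,c), linked(e,c), linked(e,e), near(c), on(c), on(e)}
2. move(e,c)  →  {linked(c,c), linked(c,e), linked(e,c), near(c), on(c), on(e)}
3. flip(c)  →  {holds(c), linked(c,c), linked(c,e), linked(e,c), on(c), on(e)}
4. move(c,f)  →  {holds(c), linked(c,e), linked(e,c), linked(f,c), near(f), on(c), on(e)}
optimal plan length = 4; 4 > 3

No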